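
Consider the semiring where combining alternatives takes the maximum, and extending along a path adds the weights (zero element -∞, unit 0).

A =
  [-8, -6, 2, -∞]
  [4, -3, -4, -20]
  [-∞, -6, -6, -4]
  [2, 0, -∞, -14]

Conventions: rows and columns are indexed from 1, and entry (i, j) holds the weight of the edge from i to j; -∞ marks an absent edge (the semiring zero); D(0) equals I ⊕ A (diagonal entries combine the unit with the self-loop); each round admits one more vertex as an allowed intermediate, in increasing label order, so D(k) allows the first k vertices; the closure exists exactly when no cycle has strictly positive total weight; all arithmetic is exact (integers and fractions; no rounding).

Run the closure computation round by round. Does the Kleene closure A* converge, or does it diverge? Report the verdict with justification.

D(0):
  [0, -6, 2, -∞]
  [4, 0, -4, -20]
  [-∞, -6, 0, -4]
  [2, 0, -∞, 0]
D(1):
  [0, -6, 2, -∞]
  [4, 0, 6, -20]
  [-∞, -6, 0, -4]
  [2, 0, 4, 0]
D(2):
  [0, -6, 2, -26]
  [4, 0, 6, -20]
  [-2, -6, 0, -4]
  [4, 0, 6, 0]
Detection: at round 3, diagonal entry (4, 4) turns strictly positive.
Key observation: the cycle 4->2->1->3->4 has total weight 0 + 4 + 2 + (-4), which is strictly positive.
Answer: DIVERGES — positive cycle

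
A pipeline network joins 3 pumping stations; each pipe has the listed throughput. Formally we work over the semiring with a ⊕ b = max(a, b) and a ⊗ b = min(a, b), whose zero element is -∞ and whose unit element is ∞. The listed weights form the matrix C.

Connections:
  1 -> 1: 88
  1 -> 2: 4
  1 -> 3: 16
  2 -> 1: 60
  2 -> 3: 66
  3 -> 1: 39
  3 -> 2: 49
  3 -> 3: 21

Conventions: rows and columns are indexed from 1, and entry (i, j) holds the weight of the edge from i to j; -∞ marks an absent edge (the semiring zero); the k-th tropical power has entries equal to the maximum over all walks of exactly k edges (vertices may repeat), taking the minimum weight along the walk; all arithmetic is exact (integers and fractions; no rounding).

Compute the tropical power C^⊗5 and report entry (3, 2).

C^⊗2:
  [88, 16, 16]
  [60, 49, 21]
  [49, 21, 49]
C^⊗3:
  [88, 16, 16]
  [60, 21, 49]
  [49, 49, 21]
C^⊗4:
  [88, 16, 16]
  [60, 49, 21]
  [49, 21, 49]
C^⊗5:
  [88, 16, 16]
  [60, 21, 49]
  [49, 49, 21]
Key observation: the optimum is the walk 3->2->3->2->3->2, with weight 49 min 66 min 49 min 66 min 49 = 49.
Optimal value attained by: walk 3->2->3->2->3->2.
Answer: (C^⊗5)[3][2] = 49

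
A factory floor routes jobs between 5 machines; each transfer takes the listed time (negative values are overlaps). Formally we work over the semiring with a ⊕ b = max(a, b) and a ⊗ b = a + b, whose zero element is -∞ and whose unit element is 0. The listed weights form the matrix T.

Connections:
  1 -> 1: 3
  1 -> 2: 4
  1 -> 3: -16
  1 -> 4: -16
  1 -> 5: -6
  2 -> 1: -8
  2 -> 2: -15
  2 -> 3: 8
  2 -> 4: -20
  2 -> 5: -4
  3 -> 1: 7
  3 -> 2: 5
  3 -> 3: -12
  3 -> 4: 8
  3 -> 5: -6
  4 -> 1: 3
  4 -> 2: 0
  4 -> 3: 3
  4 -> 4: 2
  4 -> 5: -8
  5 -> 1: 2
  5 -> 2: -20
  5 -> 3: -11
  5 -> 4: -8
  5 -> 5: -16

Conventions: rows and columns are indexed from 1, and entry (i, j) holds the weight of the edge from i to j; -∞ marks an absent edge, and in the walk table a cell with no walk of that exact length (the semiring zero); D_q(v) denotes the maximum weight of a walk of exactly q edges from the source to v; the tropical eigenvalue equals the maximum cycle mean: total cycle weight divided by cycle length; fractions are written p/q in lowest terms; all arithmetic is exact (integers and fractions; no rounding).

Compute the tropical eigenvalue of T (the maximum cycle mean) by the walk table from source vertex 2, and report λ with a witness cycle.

q=0: [-∞, 0, -∞, -∞, -∞]
q=1: [-8, -15, 8, -20, -4]
q=2: [15, 13, -4, 16, 2]
q=3: [19, 19, 21, 18, 9]
q=4: [28, 26, 27, 29, 15]
q=5: [34, 32, 34, 35, 22]
Optimal cycle mean attained by: cycle 2->3->2, total 8 + 5, length 2.
Answer: λ = 13/2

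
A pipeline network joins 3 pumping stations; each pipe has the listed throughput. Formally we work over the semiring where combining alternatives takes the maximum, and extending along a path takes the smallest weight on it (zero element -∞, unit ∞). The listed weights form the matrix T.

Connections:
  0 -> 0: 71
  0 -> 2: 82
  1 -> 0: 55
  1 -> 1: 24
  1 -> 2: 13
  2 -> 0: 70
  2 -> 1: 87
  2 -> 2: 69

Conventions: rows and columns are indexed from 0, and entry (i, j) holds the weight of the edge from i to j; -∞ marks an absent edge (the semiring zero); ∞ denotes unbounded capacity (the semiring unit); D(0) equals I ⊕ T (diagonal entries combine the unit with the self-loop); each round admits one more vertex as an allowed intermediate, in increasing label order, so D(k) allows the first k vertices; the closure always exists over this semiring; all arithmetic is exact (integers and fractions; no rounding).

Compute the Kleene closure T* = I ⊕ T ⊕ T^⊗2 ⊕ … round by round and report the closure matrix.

D(0):
  [∞, -∞, 82]
  [55, ∞, 13]
  [70, 87, ∞]
D(1):
  [∞, -∞, 82]
  [55, ∞, 55]
  [70, 87, ∞]
D(2):
  [∞, -∞, 82]
  [55, ∞, 55]
  [70, 87, ∞]
D(3):
  [∞, 82, 82]
  [55, ∞, 55]
  [70, 87, ∞]
Answer: T* = [[∞, 82, 82], [55, ∞, 55], [70, 87, ∞]]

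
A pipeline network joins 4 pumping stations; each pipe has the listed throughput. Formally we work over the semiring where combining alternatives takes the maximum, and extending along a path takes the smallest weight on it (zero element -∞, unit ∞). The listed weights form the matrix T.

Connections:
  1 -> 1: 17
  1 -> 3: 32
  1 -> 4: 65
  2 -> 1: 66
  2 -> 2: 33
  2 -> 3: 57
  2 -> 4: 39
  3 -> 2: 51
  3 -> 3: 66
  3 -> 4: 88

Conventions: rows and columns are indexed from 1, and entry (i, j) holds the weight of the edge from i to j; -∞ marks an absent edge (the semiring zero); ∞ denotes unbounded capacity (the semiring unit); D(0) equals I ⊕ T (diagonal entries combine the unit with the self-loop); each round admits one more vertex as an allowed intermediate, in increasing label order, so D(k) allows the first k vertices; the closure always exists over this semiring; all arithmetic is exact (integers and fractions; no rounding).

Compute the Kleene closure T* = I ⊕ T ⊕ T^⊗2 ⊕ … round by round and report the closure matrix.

D(0):
  [∞, -∞, 32, 65]
  [66, ∞, 57, 39]
  [-∞, 51, ∞, 88]
  [-∞, -∞, -∞, ∞]
D(1):
  [∞, -∞, 32, 65]
  [66, ∞, 57, 65]
  [-∞, 51, ∞, 88]
  [-∞, -∞, -∞, ∞]
D(2):
  [∞, -∞, 32, 65]
  [66, ∞, 57, 65]
  [51, 51, ∞, 88]
  [-∞, -∞, -∞, ∞]
D(3):
  [∞, 32, 32, 65]
  [66, ∞, 57, 65]
  [51, 51, ∞, 88]
  [-∞, -∞, -∞, ∞]
D(4):
  [∞, 32, 32, 65]
  [66, ∞, 57, 65]
  [51, 51, ∞, 88]
  [-∞, -∞, -∞, ∞]
Answer: T* = [[∞, 32, 32, 65], [66, ∞, 57, 65], [51, 51, ∞, 88], [-∞, -∞, -∞, ∞]]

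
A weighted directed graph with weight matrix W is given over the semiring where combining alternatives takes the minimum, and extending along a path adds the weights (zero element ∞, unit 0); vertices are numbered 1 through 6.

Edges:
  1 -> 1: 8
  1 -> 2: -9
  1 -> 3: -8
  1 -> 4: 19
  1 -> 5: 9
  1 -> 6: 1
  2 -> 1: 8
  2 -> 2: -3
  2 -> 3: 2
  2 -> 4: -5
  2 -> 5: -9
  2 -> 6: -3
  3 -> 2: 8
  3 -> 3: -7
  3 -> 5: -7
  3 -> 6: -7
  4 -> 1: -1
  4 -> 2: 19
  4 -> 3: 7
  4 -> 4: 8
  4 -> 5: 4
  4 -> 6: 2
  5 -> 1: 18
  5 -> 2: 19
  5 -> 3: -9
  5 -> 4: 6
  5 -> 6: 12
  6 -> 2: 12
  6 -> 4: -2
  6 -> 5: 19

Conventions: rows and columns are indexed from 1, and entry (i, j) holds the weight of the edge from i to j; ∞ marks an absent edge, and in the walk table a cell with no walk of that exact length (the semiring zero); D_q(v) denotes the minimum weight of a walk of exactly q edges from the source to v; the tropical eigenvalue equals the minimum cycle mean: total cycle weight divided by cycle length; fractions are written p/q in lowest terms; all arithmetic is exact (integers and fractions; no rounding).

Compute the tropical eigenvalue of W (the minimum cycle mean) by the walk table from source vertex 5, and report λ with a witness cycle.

q=0: [∞, ∞, ∞, ∞, 0, ∞]
q=1: [18, 19, -9, 6, ∞, 12]
q=2: [5, -1, -16, 10, -16, -16]
q=3: [2, -8, -25, -18, -23, -23]
q=4: [-19, -17, -32, -25, -32, -32]
q=5: [-26, -28, -41, -34, -39, -39]
q=6: [-35, -35, -48, -41, -48, -48]
Optimal cycle mean attained by: cycle 3->5->3, total (-7) + (-9), length 2.
Answer: λ = -8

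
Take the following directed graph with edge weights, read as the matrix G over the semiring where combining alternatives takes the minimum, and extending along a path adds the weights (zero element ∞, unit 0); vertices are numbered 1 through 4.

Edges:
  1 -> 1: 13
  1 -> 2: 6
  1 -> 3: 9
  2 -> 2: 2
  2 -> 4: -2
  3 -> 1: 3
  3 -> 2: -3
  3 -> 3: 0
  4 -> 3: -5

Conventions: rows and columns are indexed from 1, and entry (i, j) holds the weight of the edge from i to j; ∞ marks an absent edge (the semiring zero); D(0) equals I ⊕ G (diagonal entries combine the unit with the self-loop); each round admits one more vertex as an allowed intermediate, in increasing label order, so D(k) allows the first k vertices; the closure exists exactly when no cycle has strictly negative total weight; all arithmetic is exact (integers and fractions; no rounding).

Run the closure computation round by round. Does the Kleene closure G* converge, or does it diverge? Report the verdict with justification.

D(0):
  [0, 6, 9, ∞]
  [∞, 0, ∞, -2]
  [3, -3, 0, ∞]
  [∞, ∞, -5, 0]
D(1):
  [0, 6, 9, ∞]
  [∞, 0, ∞, -2]
  [3, -3, 0, ∞]
  [∞, ∞, -5, 0]
D(2):
  [0, 6, 9, 4]
  [∞, 0, ∞, -2]
  [3, -3, 0, -5]
  [∞, ∞, -5, 0]
Detection: at round 3, diagonal entry (4, 4) turns strictly negative.
Key observation: the cycle 4->3->2->4 has total weight (-5) + (-3) + (-2), which is strictly negative.
Answer: DIVERGES — negative cycle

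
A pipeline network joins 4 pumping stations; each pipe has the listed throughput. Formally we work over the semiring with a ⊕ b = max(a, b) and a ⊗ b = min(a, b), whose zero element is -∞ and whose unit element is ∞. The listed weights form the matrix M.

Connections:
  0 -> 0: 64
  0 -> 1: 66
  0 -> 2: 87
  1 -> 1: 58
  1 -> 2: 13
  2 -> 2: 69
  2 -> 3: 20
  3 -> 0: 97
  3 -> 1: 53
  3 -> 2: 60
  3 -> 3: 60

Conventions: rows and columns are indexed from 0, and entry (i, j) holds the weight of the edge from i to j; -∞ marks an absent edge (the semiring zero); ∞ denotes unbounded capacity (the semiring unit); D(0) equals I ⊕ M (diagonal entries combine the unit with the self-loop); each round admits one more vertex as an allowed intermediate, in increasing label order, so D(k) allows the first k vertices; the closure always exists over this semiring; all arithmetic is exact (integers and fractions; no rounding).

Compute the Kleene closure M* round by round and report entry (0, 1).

D(0):
  [∞, 66, 87, -∞]
  [-∞, ∞, 13, -∞]
  [-∞, -∞, ∞, 20]
  [97, 53, 60, ∞]
D(1):
  [∞, 66, 87, -∞]
  [-∞, ∞, 13, -∞]
  [-∞, -∞, ∞, 20]
  [97, 66, 87, ∞]
D(2):
  [∞, 66, 87, -∞]
  [-∞, ∞, 13, -∞]
  [-∞, -∞, ∞, 20]
  [97, 66, 87, ∞]
D(3):
  [∞, 66, 87, 20]
  [-∞, ∞, 13, 13]
  [-∞, -∞, ∞, 20]
  [97, 66, 87, ∞]
D(4):
  [∞, 66, 87, 20]
  [13, ∞, 13, 13]
  [20, 20, ∞, 20]
  [97, 66, 87, ∞]
Answer: M*[0][1] = 66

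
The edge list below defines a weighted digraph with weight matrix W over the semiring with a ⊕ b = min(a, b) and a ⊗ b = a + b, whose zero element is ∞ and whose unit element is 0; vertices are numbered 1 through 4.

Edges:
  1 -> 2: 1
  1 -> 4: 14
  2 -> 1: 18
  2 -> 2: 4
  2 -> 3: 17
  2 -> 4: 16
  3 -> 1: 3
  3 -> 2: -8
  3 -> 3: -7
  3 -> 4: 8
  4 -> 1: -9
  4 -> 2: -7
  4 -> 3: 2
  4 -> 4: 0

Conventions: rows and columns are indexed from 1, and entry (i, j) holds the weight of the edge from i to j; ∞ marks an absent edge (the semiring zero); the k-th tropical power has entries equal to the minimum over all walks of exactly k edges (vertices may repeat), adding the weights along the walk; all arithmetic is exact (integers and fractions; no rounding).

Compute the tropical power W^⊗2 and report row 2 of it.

W^⊗2:
  [5, 5, 16, 14]
  [7, 8, 10, 16]
  [-4, -15, -14, 1]
  [-9, -8, -5, 0]
Answer: row 2 of W^⊗2 = [7, 8, 10, 16]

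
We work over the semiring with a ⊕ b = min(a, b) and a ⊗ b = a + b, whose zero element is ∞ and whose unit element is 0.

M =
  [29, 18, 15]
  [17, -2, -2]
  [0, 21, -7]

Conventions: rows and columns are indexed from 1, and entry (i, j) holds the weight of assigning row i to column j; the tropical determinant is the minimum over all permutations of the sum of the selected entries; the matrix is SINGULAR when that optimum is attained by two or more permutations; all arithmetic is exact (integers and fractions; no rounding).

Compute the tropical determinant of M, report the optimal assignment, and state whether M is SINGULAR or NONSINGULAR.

σ = (1, 2, 3): 29 + (-2) + (-7) = 20
σ = (1, 3, 2): 29 + (-2) + 21 = 48
σ = (2, 1, 3): 18 + 17 + (-7) = 28
σ = (2, 3, 1): 18 + (-2) + 0 = 16
σ = (3, 1, 2): 15 + 17 + 21 = 53
σ = (3, 2, 1): 15 + (-2) + 0 = 13
Optimal value attained by: σ = (3, 2, 1).
Answer: det⊕(M) = 13; verdict: NONSINGULAR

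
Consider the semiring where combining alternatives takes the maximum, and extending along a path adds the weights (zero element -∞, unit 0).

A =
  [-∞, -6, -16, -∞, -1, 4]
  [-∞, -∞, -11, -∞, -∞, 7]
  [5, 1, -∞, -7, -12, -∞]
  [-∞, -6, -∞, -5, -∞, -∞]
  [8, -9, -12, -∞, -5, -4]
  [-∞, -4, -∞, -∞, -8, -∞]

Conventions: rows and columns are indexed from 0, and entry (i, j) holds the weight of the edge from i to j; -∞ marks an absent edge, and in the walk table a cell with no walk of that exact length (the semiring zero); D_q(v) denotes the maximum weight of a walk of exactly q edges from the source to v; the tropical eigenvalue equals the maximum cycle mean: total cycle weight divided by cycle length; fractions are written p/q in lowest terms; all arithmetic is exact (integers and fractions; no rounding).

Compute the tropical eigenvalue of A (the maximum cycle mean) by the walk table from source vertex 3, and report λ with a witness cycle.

q=0: [-∞, -∞, -∞, 0, -∞, -∞]
q=1: [-∞, -6, -∞, -5, -∞, -∞]
q=2: [-∞, -11, -17, -10, -∞, 1]
q=3: [-12, -3, -22, -15, -7, -4]
q=4: [1, -8, -14, -20, -12, 4]
q=5: [-4, 0, -15, -21, 0, 5]
q=6: [8, 1, -11, -22, -3, 7]
Optimal cycle mean attained by: cycle 0->4->0, total (-1) + 8, length 2.
Answer: λ = 7/2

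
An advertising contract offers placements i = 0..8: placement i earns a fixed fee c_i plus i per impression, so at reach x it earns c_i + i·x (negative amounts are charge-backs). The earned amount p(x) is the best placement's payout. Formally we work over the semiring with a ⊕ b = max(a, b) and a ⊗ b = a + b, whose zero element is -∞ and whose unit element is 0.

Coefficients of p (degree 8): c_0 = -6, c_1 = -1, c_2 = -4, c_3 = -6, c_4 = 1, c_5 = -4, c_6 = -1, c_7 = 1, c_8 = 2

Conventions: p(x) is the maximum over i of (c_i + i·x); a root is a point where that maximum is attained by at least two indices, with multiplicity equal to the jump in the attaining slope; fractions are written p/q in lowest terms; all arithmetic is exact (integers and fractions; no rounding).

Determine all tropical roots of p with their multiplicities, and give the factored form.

hull edge (i=0, c=-6) to (i=1, c=-1): slope 5, span 1
hull edge (i=1, c=-1) to (i=4, c=1): slope 2/3, span 3
hull edge (i=4, c=1) to (i=8, c=2): slope 1/4, span 4
Factored form: p(x) = 2 ⊗ (x ⊕ (-5)) ⊗ (x ⊕ (-2/3)) ⊗ (x ⊕ (-2/3)) ⊗ (x ⊕ (-2/3)) ⊗ (x ⊕ (-1/4)) ⊗ (x ⊕ (-1/4)) ⊗ (x ⊕ (-1/4)) ⊗ (x ⊕ (-1/4))
Answer: roots = -5 (mult 1), -2/3 (mult 3), -1/4 (mult 4)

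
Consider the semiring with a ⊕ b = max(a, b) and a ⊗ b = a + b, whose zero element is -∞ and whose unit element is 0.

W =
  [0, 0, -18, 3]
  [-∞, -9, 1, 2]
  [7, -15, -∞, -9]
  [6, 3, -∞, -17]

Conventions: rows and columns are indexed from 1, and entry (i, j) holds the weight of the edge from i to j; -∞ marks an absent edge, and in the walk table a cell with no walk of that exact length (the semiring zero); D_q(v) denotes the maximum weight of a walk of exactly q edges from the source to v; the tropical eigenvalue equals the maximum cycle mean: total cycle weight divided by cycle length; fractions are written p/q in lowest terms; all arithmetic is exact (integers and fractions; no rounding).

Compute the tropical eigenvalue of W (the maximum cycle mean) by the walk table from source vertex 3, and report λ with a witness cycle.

q=0: [-∞, -∞, 0, -∞]
q=1: [7, -15, -∞, -9]
q=2: [7, 7, -11, 10]
q=3: [16, 13, 8, 10]
q=4: [16, 16, 14, 19]
Optimal cycle mean attained by: cycle 1->4->1, total 3 + 6, length 2.
Answer: λ = 9/2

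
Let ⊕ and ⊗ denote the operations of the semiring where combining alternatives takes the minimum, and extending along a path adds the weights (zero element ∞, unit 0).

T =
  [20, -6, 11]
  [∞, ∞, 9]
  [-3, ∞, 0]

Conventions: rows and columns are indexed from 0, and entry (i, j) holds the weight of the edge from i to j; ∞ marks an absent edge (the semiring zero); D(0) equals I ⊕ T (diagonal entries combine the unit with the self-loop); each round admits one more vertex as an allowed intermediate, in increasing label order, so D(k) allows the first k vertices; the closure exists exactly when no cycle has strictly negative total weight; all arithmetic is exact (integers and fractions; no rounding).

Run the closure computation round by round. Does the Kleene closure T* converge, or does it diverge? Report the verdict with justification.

D(0):
  [0, -6, 11]
  [∞, 0, 9]
  [-3, ∞, 0]
D(1):
  [0, -6, 11]
  [∞, 0, 9]
  [-3, -9, 0]
D(2):
  [0, -6, 3]
  [∞, 0, 9]
  [-3, -9, 0]
D(3):
  [0, -6, 3]
  [6, 0, 9]
  [-3, -9, 0]
Key observation: every diagonal entry stays at the unit through all rounds, so no improving cycle exists.
Answer: CONVERGES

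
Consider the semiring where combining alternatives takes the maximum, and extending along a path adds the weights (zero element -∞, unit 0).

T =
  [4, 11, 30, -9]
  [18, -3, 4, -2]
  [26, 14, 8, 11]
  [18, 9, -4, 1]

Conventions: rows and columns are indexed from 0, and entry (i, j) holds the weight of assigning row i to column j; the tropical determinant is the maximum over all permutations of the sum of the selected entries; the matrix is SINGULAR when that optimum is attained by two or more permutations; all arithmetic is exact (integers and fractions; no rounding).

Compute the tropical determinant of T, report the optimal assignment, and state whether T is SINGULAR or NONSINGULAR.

σ = (0, 1, 2, 3): 4 + (-3) + 8 + 1 = 10
σ = (0, 1, 3, 2): 4 + (-3) + 11 + (-4) = 8
σ = (0, 2, 1, 3): 4 + 4 + 14 + 1 = 23
σ = (0, 2, 3, 1): 4 + 4 + 11 + 9 = 28
σ = (0, 3, 1, 2): 4 + (-2) + 14 + (-4) = 12
σ = (0, 3, 2, 1): 4 + (-2) + 8 + 9 = 19
σ = (1, 0, 2, 3): 11 + 18 + 8 + 1 = 38
σ = (1, 0, 3, 2): 11 + 18 + 11 + (-4) = 36
σ = (1, 2, 0, 3): 11 + 4 + 26 + 1 = 42
σ = (1, 2, 3, 0): 11 + 4 + 11 + 18 = 44
σ = (1, 3, 0, 2): 11 + (-2) + 26 + (-4) = 31
σ = (1, 3, 2, 0): 11 + (-2) + 8 + 18 = 35
σ = (2, 0, 1, 3): 30 + 18 + 14 + 1 = 63
σ = (2, 0, 3, 1): 30 + 18 + 11 + 9 = 68
σ = (2, 1, 0, 3): 30 + (-3) + 26 + 1 = 54
σ = (2, 1, 3, 0): 30 + (-3) + 11 + 18 = 56
σ = (2, 3, 0, 1): 30 + (-2) + 26 + 9 = 63
σ = (2, 3, 1, 0): 30 + (-2) + 14 + 18 = 60
σ = (3, 0, 1, 2): (-9) + 18 + 14 + (-4) = 19
σ = (3, 0, 2, 1): (-9) + 18 + 8 + 9 = 26
σ = (3, 1, 0, 2): (-9) + (-3) + 26 + (-4) = 10
σ = (3, 1, 2, 0): (-9) + (-3) + 8 + 18 = 14
σ = (3, 2, 0, 1): (-9) + 4 + 26 + 9 = 30
σ = (3, 2, 1, 0): (-9) + 4 + 14 + 18 = 27
Optimal value attained by: σ = (2, 0, 3, 1).
Answer: det⊕(T) = 68; verdict: NONSINGULAR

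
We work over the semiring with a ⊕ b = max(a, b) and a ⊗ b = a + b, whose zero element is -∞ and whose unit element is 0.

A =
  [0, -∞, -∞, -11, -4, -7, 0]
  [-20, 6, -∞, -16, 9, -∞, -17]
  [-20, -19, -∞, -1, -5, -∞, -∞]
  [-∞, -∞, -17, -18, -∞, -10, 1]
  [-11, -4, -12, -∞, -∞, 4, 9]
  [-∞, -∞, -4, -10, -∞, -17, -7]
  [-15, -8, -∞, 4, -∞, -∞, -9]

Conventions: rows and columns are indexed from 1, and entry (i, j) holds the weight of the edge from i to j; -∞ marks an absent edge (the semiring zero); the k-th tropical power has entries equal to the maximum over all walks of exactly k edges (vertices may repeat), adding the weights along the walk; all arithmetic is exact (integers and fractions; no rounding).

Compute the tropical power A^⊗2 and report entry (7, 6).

A^⊗2:
  [0, -8, -11, 4, -4, 0, 5]
  [-2, 12, -3, -10, 15, 13, 18]
  [-16, -9, -17, -19, -10, -1, 4]
  [-14, -7, -14, 5, -22, -27, -8]
  [-6, 2, 0, 13, 5, -13, 0]
  [-22, -15, -21, -3, -9, -20, -9]
  [-15, -2, -13, -5, 1, -6, 5]
Key observation: the optimum is the walk 7->4->6, with weight 4 + (-10) = -6.
Optimal value attained by: walk 7->4->6.
Answer: (A^⊗2)[7][6] = -6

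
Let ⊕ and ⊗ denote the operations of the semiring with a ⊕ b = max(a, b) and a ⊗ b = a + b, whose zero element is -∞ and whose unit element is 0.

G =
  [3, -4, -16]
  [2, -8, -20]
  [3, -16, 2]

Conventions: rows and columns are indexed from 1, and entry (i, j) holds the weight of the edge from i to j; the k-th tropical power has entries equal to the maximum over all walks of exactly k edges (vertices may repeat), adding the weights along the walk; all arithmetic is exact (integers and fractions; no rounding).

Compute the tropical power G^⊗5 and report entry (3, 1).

G^⊗2:
  [6, -1, -13]
  [5, -2, -14]
  [6, -1, 4]
G^⊗3:
  [9, 2, -10]
  [8, 1, -11]
  [9, 2, 6]
G^⊗4:
  [12, 5, -7]
  [11, 4, -8]
  [12, 5, 8]
G^⊗5:
  [15, 8, -4]
  [14, 7, -5]
  [15, 8, 10]
Key observation: the optimum is the walk 3->1->1->1->1->1, with weight 3 + 3 + 3 + 3 + 3 = 15.
Optimal value attained by: walk 3->1->1->1->1->1.
Answer: (G^⊗5)[3][1] = 15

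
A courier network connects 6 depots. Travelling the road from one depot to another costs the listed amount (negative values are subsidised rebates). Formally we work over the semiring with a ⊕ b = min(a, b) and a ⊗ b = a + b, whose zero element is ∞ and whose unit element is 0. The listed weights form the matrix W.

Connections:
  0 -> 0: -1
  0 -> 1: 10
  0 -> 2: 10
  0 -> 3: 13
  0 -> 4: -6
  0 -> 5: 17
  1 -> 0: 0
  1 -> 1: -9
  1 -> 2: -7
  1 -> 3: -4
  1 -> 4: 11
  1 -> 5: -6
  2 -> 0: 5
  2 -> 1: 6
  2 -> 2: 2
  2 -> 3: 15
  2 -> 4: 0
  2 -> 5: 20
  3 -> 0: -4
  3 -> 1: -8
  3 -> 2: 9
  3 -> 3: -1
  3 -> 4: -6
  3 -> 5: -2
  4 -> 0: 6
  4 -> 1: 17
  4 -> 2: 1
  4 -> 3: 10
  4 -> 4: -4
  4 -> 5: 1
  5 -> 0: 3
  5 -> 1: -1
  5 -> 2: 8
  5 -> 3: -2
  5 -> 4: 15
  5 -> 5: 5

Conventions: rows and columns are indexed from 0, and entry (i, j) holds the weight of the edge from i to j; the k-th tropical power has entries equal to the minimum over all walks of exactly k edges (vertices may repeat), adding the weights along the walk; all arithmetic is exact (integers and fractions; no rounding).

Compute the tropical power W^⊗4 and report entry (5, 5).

W^⊗2:
  [-2, 1, -5, 4, -10, -5]
  [-9, -18, -16, -13, -10, -15]
  [4, -3, -1, 2, -4, 0]
  [-8, -17, -15, -12, -10, -14]
  [2, 0, -3, -1, -8, -3]
  [-6, -10, -8, -5, -8, -7]
W^⊗3:
  [-4, -8, -9, -7, -14, -9]
  [-18, -27, -25, -22, -19, -24]
  [-3, -12, -10, -7, -8, -9]
  [-17, -26, -24, -21, -18, -23]
  [-5, -9, -7, -5, -12, -7]
  [-10, -19, -17, -14, -12, -16]
W^⊗4:
  [-11, -17, -15, -12, -18, -14]
  [-27, -36, -34, -31, -28, -33]
  [-12, -21, -19, -16, -13, -18]
  [-26, -35, -33, -30, -27, -32]
  [-9, -18, -16, -13, -16, -15]
  [-19, -28, -26, -23, -20, -25]
Key observation: the optimum is the walk 5->1->1->1->5, with weight (-1) + (-9) + (-9) + (-6) = -25.
Optimal value attained by: walk 5->1->1->1->5.
Answer: (W^⊗4)[5][5] = -25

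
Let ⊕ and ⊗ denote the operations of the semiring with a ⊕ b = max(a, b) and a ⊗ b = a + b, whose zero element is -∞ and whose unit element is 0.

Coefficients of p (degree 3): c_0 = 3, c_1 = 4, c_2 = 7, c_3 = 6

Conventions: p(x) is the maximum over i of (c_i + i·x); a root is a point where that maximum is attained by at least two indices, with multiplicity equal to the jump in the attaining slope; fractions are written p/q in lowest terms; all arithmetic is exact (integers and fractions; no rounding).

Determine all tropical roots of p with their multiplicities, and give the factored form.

hull edge (i=0, c=3) to (i=2, c=7): slope 2, span 2
hull edge (i=2, c=7) to (i=3, c=6): slope -1, span 1
Factored form: p(x) = 6 ⊗ (x ⊕ (-2)) ⊗ (x ⊕ (-2)) ⊗ (x ⊕ 1)
Answer: roots = -2 (mult 2), 1 (mult 1)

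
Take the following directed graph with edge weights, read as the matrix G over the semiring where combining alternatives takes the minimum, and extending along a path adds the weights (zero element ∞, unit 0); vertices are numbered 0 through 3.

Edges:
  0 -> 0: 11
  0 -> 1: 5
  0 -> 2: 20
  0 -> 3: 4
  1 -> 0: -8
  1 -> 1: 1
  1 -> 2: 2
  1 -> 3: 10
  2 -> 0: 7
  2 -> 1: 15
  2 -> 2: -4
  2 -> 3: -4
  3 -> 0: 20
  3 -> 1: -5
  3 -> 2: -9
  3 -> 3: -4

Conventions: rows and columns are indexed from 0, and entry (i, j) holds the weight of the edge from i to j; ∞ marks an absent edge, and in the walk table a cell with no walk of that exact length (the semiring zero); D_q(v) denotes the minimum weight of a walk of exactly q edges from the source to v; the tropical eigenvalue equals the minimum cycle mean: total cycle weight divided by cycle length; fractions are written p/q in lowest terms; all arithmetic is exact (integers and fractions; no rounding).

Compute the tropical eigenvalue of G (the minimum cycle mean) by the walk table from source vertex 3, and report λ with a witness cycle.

q=0: [∞, ∞, ∞, 0]
q=1: [20, -5, -9, -4]
q=2: [-13, -9, -13, -13]
q=3: [-17, -18, -22, -17]
q=4: [-26, -22, -26, -26]
Optimal cycle mean attained by: cycle 2->3->2, total (-4) + (-9), length 2.
Answer: λ = -13/2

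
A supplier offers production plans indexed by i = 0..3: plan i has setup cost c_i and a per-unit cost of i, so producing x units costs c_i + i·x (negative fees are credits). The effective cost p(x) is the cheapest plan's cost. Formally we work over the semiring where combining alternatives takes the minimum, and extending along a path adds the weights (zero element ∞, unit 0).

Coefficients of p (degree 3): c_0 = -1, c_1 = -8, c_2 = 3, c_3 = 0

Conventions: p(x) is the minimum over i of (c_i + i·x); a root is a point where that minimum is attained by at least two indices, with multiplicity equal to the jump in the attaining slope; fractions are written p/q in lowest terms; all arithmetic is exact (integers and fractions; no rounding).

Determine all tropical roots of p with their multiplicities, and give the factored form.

hull edge (i=0, c=-1) to (i=1, c=-8): slope -7, span 1
hull edge (i=1, c=-8) to (i=3, c=0): slope 4, span 2
Factored form: p(x) = 0 ⊗ (x ⊕ (-4)) ⊗ (x ⊕ (-4)) ⊗ (x ⊕ 7)
Answer: roots = -4 (mult 2), 7 (mult 1)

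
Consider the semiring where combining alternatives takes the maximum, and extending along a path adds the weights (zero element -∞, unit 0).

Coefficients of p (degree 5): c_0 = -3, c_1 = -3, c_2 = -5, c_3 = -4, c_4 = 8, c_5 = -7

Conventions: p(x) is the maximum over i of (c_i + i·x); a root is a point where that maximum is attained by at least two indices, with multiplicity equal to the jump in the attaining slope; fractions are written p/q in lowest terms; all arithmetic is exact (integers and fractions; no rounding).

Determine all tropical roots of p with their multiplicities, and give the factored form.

hull edge (i=0, c=-3) to (i=4, c=8): slope 11/4, span 4
hull edge (i=4, c=8) to (i=5, c=-7): slope -15, span 1
Factored form: p(x) = -7 ⊗ (x ⊕ (-11/4)) ⊗ (x ⊕ (-11/4)) ⊗ (x ⊕ (-11/4)) ⊗ (x ⊕ (-11/4)) ⊗ (x ⊕ 15)
Answer: roots = -11/4 (mult 4), 15 (mult 1)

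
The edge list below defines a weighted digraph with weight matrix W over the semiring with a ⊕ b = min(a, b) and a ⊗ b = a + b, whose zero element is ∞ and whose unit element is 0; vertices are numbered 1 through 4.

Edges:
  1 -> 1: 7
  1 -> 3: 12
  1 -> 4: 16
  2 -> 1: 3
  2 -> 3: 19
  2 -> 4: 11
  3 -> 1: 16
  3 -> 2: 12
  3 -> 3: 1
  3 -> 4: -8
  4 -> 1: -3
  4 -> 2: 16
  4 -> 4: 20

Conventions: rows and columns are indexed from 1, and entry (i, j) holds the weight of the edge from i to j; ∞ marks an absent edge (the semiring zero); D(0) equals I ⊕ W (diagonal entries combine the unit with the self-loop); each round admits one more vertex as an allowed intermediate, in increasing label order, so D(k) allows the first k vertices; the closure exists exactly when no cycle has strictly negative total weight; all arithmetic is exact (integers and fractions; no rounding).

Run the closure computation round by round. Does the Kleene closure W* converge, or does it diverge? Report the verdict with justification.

D(0):
  [0, ∞, 12, 16]
  [3, 0, 19, 11]
  [16, 12, 0, -8]
  [-3, 16, ∞, 0]
D(1):
  [0, ∞, 12, 16]
  [3, 0, 15, 11]
  [16, 12, 0, -8]
  [-3, 16, 9, 0]
D(2):
  [0, ∞, 12, 16]
  [3, 0, 15, 11]
  [15, 12, 0, -8]
  [-3, 16, 9, 0]
D(3):
  [0, 24, 12, 4]
  [3, 0, 15, 7]
  [15, 12, 0, -8]
  [-3, 16, 9, 0]
D(4):
  [0, 20, 12, 4]
  [3, 0, 15, 7]
  [-11, 8, 0, -8]
  [-3, 16, 9, 0]
Key observation: every diagonal entry stays at the unit through all rounds, so no improving cycle exists.
Answer: CONVERGES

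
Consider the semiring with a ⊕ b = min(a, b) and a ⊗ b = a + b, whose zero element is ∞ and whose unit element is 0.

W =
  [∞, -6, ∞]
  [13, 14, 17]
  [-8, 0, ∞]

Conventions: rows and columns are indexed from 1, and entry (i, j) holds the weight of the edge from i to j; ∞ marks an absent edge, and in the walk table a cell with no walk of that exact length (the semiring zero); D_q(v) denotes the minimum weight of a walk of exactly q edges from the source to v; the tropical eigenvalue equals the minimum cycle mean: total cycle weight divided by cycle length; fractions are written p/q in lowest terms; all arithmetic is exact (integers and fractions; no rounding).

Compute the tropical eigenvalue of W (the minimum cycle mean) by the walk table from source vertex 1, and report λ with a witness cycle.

q=0: [0, ∞, ∞]
q=1: [∞, -6, ∞]
q=2: [7, 8, 11]
q=3: [3, 1, 25]
Optimal cycle mean attained by: cycle 1->2->3->1, total (-6) + 17 + (-8), length 3.
Answer: λ = 1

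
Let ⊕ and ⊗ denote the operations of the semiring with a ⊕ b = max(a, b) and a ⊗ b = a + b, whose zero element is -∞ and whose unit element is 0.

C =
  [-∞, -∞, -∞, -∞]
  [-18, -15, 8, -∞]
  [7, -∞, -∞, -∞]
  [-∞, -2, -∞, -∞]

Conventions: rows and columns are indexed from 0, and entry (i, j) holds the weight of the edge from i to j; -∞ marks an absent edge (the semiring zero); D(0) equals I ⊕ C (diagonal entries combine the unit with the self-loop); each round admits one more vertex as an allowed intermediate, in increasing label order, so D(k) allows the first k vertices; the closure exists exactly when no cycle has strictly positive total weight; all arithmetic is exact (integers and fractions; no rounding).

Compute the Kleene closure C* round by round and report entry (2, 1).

D(0):
  [0, -∞, -∞, -∞]
  [-18, 0, 8, -∞]
  [7, -∞, 0, -∞]
  [-∞, -2, -∞, 0]
D(1):
  [0, -∞, -∞, -∞]
  [-18, 0, 8, -∞]
  [7, -∞, 0, -∞]
  [-∞, -2, -∞, 0]
D(2):
  [0, -∞, -∞, -∞]
  [-18, 0, 8, -∞]
  [7, -∞, 0, -∞]
  [-20, -2, 6, 0]
D(3):
  [0, -∞, -∞, -∞]
  [15, 0, 8, -∞]
  [7, -∞, 0, -∞]
  [13, -2, 6, 0]
D(4):
  [0, -∞, -∞, -∞]
  [15, 0, 8, -∞]
  [7, -∞, 0, -∞]
  [13, -2, 6, 0]
Answer: C*[2][1] = -∞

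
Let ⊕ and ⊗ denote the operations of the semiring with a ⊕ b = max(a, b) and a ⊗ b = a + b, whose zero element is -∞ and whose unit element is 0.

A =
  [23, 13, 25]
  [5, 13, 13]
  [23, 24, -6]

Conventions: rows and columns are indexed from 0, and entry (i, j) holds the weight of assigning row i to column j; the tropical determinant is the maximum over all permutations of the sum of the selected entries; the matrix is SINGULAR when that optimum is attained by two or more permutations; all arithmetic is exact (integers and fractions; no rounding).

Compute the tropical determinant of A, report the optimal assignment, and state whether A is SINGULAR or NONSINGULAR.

σ = (0, 1, 2): 23 + 13 + (-6) = 30
σ = (0, 2, 1): 23 + 13 + 24 = 60
σ = (1, 0, 2): 13 + 5 + (-6) = 12
σ = (1, 2, 0): 13 + 13 + 23 = 49
σ = (2, 0, 1): 25 + 5 + 24 = 54
σ = (2, 1, 0): 25 + 13 + 23 = 61
Optimal value attained by: σ = (2, 1, 0).
Answer: det⊕(A) = 61; verdict: NONSINGULAR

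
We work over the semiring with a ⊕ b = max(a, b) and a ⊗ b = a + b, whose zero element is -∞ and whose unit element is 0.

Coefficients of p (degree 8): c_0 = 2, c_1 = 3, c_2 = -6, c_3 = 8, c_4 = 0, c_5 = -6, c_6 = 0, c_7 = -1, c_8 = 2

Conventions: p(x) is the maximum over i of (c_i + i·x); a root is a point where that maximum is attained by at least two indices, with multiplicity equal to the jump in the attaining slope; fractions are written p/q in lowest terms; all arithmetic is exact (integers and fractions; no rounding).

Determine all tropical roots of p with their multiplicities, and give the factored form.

hull edge (i=0, c=2) to (i=3, c=8): slope 2, span 3
hull edge (i=3, c=8) to (i=8, c=2): slope -6/5, span 5
Factored form: p(x) = 2 ⊗ (x ⊕ (-2)) ⊗ (x ⊕ (-2)) ⊗ (x ⊕ (-2)) ⊗ (x ⊕ 6/5) ⊗ (x ⊕ 6/5) ⊗ (x ⊕ 6/5) ⊗ (x ⊕ 6/5) ⊗ (x ⊕ 6/5)
Answer: roots = -2 (mult 3), 6/5 (mult 5)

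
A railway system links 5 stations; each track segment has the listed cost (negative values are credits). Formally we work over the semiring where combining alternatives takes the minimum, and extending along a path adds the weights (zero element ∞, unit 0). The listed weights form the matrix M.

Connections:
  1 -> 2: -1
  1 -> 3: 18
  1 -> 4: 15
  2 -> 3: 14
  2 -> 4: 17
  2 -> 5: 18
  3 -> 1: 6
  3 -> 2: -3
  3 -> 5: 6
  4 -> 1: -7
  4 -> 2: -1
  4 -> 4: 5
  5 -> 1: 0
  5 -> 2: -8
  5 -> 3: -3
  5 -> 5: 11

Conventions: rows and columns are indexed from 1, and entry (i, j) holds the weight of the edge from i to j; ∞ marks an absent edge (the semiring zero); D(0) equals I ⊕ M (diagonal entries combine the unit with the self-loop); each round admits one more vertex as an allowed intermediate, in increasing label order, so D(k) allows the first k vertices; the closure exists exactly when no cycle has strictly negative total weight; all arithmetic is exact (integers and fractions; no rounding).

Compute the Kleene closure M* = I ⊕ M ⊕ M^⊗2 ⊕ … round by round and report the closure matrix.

D(0):
  [0, -1, 18, 15, ∞]
  [∞, 0, 14, 17, 18]
  [6, -3, 0, ∞, 6]
  [-7, -1, ∞, 0, ∞]
  [0, -8, -3, ∞, 0]
D(1):
  [0, -1, 18, 15, ∞]
  [∞, 0, 14, 17, 18]
  [6, -3, 0, 21, 6]
  [-7, -8, 11, 0, ∞]
  [0, -8, -3, 15, 0]
D(2):
  [0, -1, 13, 15, 17]
  [∞, 0, 14, 17, 18]
  [6, -3, 0, 14, 6]
  [-7, -8, 6, 0, 10]
  [0, -8, -3, 9, 0]
D(3):
  [0, -1, 13, 15, 17]
  [20, 0, 14, 17, 18]
  [6, -3, 0, 14, 6]
  [-7, -8, 6, 0, 10]
  [0, -8, -3, 9, 0]
D(4):
  [0, -1, 13, 15, 17]
  [10, 0, 14, 17, 18]
  [6, -3, 0, 14, 6]
  [-7, -8, 6, 0, 10]
  [0, -8, -3, 9, 0]
D(5):
  [0, -1, 13, 15, 17]
  [10, 0, 14, 17, 18]
  [6, -3, 0, 14, 6]
  [-7, -8, 6, 0, 10]
  [0, -8, -3, 9, 0]
Answer: M* = [[0, -1, 13, 15, 17], [10, 0, 14, 17, 18], [6, -3, 0, 14, 6], [-7, -8, 6, 0, 10], [0, -8, -3, 9, 0]]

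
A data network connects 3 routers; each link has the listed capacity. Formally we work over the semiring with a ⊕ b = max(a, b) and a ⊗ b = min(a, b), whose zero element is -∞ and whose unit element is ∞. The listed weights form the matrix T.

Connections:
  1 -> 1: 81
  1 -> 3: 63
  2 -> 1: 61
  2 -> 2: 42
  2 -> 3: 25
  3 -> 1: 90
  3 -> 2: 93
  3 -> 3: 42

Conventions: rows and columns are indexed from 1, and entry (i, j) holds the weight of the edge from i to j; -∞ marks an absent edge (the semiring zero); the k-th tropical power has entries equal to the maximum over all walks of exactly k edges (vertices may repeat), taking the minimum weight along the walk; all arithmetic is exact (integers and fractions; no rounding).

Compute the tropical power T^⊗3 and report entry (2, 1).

T^⊗2:
  [81, 63, 63]
  [61, 42, 61]
  [81, 42, 63]
T^⊗3:
  [81, 63, 63]
  [61, 61, 61]
  [81, 63, 63]
Key observation: the optimum is the walk 2->1->1->1, with weight 61 min 81 min 81 = 61.
Optimal value attained by: walk 2->1->1->1.
Answer: (T^⊗3)[2][1] = 61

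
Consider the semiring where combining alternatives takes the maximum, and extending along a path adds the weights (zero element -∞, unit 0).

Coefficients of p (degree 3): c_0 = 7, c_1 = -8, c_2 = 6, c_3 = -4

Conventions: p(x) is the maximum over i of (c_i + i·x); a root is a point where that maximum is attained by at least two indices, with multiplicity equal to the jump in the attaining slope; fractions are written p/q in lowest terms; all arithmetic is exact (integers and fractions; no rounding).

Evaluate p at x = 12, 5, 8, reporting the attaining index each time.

p(12) = max(7+0·12=7, -8+1·12=4, 6+2·12=30, -4+3·12=32) = 32 (attained by i=3)
p(5) = max(7+0·5=7, -8+1·5=-3, 6+2·5=16, -4+3·5=11) = 16 (attained by i=2)
p(8) = max(7+0·8=7, -8+1·8=0, 6+2·8=22, -4+3·8=20) = 22 (attained by i=2)
Answer: p(12) = 32; p(5) = 16; p(8) = 22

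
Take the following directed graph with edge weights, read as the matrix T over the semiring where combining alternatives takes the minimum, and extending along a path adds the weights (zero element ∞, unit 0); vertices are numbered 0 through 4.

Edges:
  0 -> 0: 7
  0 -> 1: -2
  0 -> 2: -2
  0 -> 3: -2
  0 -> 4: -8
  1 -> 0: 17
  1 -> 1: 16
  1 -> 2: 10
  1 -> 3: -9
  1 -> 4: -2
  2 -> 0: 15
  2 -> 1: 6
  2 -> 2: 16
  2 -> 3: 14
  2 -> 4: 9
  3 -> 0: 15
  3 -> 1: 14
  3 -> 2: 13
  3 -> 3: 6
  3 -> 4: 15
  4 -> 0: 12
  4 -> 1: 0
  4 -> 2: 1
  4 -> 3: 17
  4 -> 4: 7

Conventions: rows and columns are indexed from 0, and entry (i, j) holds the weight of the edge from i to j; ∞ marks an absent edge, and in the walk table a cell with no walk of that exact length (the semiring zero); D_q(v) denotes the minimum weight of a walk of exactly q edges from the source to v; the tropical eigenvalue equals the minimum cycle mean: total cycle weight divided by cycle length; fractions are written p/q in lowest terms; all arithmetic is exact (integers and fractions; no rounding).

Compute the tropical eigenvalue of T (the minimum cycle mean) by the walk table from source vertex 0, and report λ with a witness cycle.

q=0: [0, ∞, ∞, ∞, ∞]
q=1: [7, -2, -2, -2, -8]
q=2: [4, -8, -7, -11, -4]
q=3: [4, -4, -3, -17, -10]
q=4: [-2, -10, -9, -13, -6]
q=5: [2, -6, -5, -19, -12]
Optimal cycle mean attained by: cycle 1->4->1, total (-2) + 0, length 2.
Answer: λ = -1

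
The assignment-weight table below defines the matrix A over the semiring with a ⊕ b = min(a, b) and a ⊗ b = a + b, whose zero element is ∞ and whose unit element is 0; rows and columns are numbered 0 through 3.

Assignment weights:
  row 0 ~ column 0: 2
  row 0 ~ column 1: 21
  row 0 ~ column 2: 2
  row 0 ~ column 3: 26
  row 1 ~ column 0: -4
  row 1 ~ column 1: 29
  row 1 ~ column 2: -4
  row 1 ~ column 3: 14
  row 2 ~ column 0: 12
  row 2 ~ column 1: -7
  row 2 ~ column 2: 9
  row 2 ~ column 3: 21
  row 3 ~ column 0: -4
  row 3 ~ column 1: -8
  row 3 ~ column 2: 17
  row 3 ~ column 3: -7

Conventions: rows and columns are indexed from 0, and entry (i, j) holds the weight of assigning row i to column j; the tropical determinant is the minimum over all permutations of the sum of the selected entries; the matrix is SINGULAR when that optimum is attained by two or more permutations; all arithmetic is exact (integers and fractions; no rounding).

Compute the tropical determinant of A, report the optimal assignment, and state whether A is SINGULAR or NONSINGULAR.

σ = (0, 1, 2, 3): 2 + 29 + 9 + (-7) = 33
σ = (0, 1, 3, 2): 2 + 29 + 21 + 17 = 69
σ = (0, 2, 1, 3): 2 + (-4) + (-7) + (-7) = -16
σ = (0, 2, 3, 1): 2 + (-4) + 21 + (-8) = 11
σ = (0, 3, 1, 2): 2 + 14 + (-7) + 17 = 26
σ = (0, 3, 2, 1): 2 + 14 + 9 + (-8) = 17
σ = (1, 0, 2, 3): 21 + (-4) + 9 + (-7) = 19
σ = (1, 0, 3, 2): 21 + (-4) + 21 + 17 = 55
σ = (1, 2, 0, 3): 21 + (-4) + 12 + (-7) = 22
σ = (1, 2, 3, 0): 21 + (-4) + 21 + (-4) = 34
σ = (1, 3, 0, 2): 21 + 14 + 12 + 17 = 64
σ = (1, 3, 2, 0): 21 + 14 + 9 + (-4) = 40
σ = (2, 0, 1, 3): 2 + (-4) + (-7) + (-7) = -16
σ = (2, 0, 3, 1): 2 + (-4) + 21 + (-8) = 11
σ = (2, 1, 0, 3): 2 + 29 + 12 + (-7) = 36
σ = (2, 1, 3, 0): 2 + 29 + 21 + (-4) = 48
σ = (2, 3, 0, 1): 2 + 14 + 12 + (-8) = 20
σ = (2, 3, 1, 0): 2 + 14 + (-7) + (-4) = 5
σ = (3, 0, 1, 2): 26 + (-4) + (-7) + 17 = 32
σ = (3, 0, 2, 1): 26 + (-4) + 9 + (-8) = 23
σ = (3, 1, 0, 2): 26 + 29 + 12 + 17 = 84
σ = (3, 1, 2, 0): 26 + 29 + 9 + (-4) = 60
σ = (3, 2, 0, 1): 26 + (-4) + 12 + (-8) = 26
σ = (3, 2, 1, 0): 26 + (-4) + (-7) + (-4) = 11
Optimal value attained by: σ = (0, 2, 1, 3).
Answer: det⊕(A) = -16; verdict: SINGULAR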